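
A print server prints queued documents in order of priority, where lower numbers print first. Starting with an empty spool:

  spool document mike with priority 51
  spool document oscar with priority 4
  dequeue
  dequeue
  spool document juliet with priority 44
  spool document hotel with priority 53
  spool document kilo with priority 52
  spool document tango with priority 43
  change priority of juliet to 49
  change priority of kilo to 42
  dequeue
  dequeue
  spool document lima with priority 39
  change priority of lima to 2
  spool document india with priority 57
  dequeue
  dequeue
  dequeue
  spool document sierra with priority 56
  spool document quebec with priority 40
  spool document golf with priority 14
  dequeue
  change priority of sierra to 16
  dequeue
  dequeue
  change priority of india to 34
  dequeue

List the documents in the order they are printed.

[oscar, mike, kilo, tango, lima, juliet, hotel, golf, sierra, quebec, india]

add mike (priority 51) → {mike:51}
add oscar (priority 4) → {oscar:4, mike:51}
dequeue → oscar; now {mike:51}
dequeue → mike; now {}
add juliet (priority 44) → {juliet:44}
add hotel (priority 53) → {juliet:44, hotel:53}
add kilo (priority 52) → {juliet:44, kilo:52, hotel:53}
add tango (priority 43) → {tango:43, juliet:44, kilo:52, hotel:53}
update juliet to priority 49 → {tango:43, juliet:49, kilo:52, hotel:53}
update kilo to priority 42 → {kilo:42, tango:43, juliet:49, hotel:53}
dequeue → kilo; now {tango:43, juliet:49, hotel:53}
dequeue → tango; now {juliet:49, hotel:53}
add lima (priority 39) → {lima:39, juliet:49, hotel:53}
update lima to priority 2 → {lima:2, juliet:49, hotel:53}
add india (priority 57) → {lima:2, juliet:49, hotel:53, india:57}
dequeue → lima; now {juliet:49, hotel:53, india:57}
dequeue → juliet; now {hotel:53, india:57}
dequeue → hotel; now {india:57}
add sierra (priority 56) → {sierra:56, india:57}
add quebec (priority 40) → {quebec:40, sierra:56, india:57}
add golf (priority 14) → {golf:14, quebec:40, sierra:56, india:57}
dequeue → golf; now {quebec:40, sierra:56, india:57}
update sierra to priority 16 → {sierra:16, quebec:40, india:57}
dequeue → sierra; now {quebec:40, india:57}
dequeue → quebec; now {india:57}
update india to priority 34 → {india:34}
dequeue → india; now {}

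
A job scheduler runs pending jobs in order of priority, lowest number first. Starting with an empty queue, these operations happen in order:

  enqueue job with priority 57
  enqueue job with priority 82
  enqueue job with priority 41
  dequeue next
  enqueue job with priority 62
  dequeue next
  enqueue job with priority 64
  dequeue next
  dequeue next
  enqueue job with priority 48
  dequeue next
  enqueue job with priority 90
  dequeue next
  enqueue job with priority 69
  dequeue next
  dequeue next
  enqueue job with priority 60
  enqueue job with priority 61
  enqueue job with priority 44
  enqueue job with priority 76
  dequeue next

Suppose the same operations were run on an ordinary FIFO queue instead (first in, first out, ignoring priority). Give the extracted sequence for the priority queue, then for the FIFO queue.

insert 57 → {57}
insert 82 → {57, 82}
insert 41 → {41, 57, 82}
dequeue next → 41; now {57, 82}
insert 62 → {57, 62, 82}
dequeue next → 57; now {62, 82}
insert 64 → {62, 64, 82}
dequeue next → 62; now {64, 82}
dequeue next → 64; now {82}
insert 48 → {48, 82}
dequeue next → 48; now {82}
insert 90 → {82, 90}
dequeue next → 82; now {90}
insert 69 → {69, 90}
dequeue next → 69; now {90}
dequeue next → 90; now {}
insert 60 → {60}
insert 61 → {60, 61}
insert 44 → {44, 60, 61}
insert 76 → {44, 60, 61, 76}
dequeue next → 44; now {60, 61, 76}

priority queue: 41 → 57 → 62 → 64 → 48 → 82 → 69 → 90 → 44; FIFO queue: 57 → 82 → 41 → 62 → 64 → 48 → 90 → 69 → 60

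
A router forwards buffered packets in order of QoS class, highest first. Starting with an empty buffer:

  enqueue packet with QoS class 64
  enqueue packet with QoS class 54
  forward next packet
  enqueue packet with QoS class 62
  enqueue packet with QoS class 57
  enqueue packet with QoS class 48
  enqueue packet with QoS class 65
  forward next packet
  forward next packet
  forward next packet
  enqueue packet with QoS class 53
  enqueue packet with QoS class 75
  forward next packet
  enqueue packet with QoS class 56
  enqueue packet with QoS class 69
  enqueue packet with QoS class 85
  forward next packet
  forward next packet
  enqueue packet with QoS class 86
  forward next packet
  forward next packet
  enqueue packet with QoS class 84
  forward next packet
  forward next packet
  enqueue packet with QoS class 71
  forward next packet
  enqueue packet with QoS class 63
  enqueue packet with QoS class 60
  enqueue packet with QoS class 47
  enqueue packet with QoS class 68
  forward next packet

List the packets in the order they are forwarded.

insert 64 → {64}
insert 54 → {64, 54}
forward next packet → 64; now {54}
insert 62 → {62, 54}
insert 57 → {62, 57, 54}
insert 48 → {62, 57, 54, 48}
insert 65 → {65, 62, 57, 54, 48}
forward next packet → 65; now {62, 57, 54, 48}
forward next packet → 62; now {57, 54, 48}
forward next packet → 57; now {54, 48}
insert 53 → {54, 53, 48}
insert 75 → {75, 54, 53, 48}
forward next packet → 75; now {54, 53, 48}
insert 56 → {56, 54, 53, 48}
insert 69 → {69, 56, 54, 53, 48}
insert 85 → {85, 69, 56, 54, 53, 48}
forward next packet → 85; now {69, 56, 54, 53, 48}
forward next packet → 69; now {56, 54, 53, 48}
insert 86 → {86, 56, 54, 53, 48}
forward next packet → 86; now {56, 54, 53, 48}
forward next packet → 56; now {54, 53, 48}
insert 84 → {84, 54, 53, 48}
forward next packet → 84; now {54, 53, 48}
forward next packet → 54; now {53, 48}
insert 71 → {71, 53, 48}
forward next packet → 71; now {53, 48}
insert 63 → {63, 53, 48}
insert 60 → {63, 60, 53, 48}
insert 47 → {63, 60, 53, 48, 47}
insert 68 → {68, 63, 60, 53, 48, 47}
forward next packet → 68; now {63, 60, 53, 48, 47}

64, 65, 62, 57, 75, 85, 69, 86, 56, 84, 54, 71, 68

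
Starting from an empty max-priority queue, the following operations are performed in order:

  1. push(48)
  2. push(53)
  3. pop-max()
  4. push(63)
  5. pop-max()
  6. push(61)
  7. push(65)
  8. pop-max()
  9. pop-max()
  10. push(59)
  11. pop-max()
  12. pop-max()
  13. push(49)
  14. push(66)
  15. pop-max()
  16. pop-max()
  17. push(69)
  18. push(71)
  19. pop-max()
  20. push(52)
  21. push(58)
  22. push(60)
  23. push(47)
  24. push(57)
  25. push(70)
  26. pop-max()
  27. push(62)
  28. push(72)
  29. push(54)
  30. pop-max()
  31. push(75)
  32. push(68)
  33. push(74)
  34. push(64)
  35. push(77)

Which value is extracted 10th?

70

insert 48 → {48}
insert 53 → {53, 48}
pop-max → 53; now {48}
insert 63 → {63, 48}
pop-max → 63; now {48}
insert 61 → {61, 48}
insert 65 → {65, 61, 48}
pop-max → 65; now {61, 48}
pop-max → 61; now {48}
insert 59 → {59, 48}
pop-max → 59; now {48}
pop-max → 48; now {}
insert 49 → {49}
insert 66 → {66, 49}
pop-max → 66; now {49}
pop-max → 49; now {}
insert 69 → {69}
insert 71 → {71, 69}
pop-max → 71; now {69}
insert 52 → {69, 52}
insert 58 → {69, 58, 52}
insert 60 → {69, 60, 58, 52}
insert 47 → {69, 60, 58, 52, 47}
insert 57 → {69, 60, 58, 57, 52, 47}
insert 70 → {70, 69, 60, 58, 57, 52, 47}
pop-max → 70; now {69, 60, 58, 57, 52, 47}
insert 62 → {69, 62, 60, 58, 57, 52, 47}
insert 72 → {72, 69, 62, 60, 58, 57, 52, 47}
insert 54 → {72, 69, 62, 60, 58, 57, 54, 52, 47}
pop-max → 72; now {69, 62, 60, 58, 57, 54, 52, 47}
insert 75 → {75, 69, 62, 60, 58, 57, 54, 52, 47}
insert 68 → {75, 69, 68, 62, 60, 58, 57, 54, 52, 47}
insert 74 → {75, 74, 69, 68, 62, 60, 58, 57, 54, 52, 47}
insert 64 → {75, 74, 69, 68, 64, 62, 60, 58, 57, 54, 52, 47}
insert 77 → {77, 75, 74, 69, 68, 64, 62, 60, 58, 57, 54, 52, 47}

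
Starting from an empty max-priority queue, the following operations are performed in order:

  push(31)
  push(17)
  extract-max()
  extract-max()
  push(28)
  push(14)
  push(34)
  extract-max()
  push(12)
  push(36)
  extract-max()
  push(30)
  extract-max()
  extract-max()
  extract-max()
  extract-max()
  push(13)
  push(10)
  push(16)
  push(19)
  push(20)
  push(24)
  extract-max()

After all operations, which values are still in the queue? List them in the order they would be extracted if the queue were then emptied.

20, 19, 16, 13, 10

insert 31 → {31}
insert 17 → {31, 17}
extract-max → 31; now {17}
extract-max → 17; now {}
insert 28 → {28}
insert 14 → {28, 14}
insert 34 → {34, 28, 14}
extract-max → 34; now {28, 14}
insert 12 → {28, 14, 12}
insert 36 → {36, 28, 14, 12}
extract-max → 36; now {28, 14, 12}
insert 30 → {30, 28, 14, 12}
extract-max → 30; now {28, 14, 12}
extract-max → 28; now {14, 12}
extract-max → 14; now {12}
extract-max → 12; now {}
insert 13 → {13}
insert 10 → {13, 10}
insert 16 → {16, 13, 10}
insert 19 → {19, 16, 13, 10}
insert 20 → {20, 19, 16, 13, 10}
insert 24 → {24, 20, 19, 16, 13, 10}
extract-max → 24; now {20, 19, 16, 13, 10}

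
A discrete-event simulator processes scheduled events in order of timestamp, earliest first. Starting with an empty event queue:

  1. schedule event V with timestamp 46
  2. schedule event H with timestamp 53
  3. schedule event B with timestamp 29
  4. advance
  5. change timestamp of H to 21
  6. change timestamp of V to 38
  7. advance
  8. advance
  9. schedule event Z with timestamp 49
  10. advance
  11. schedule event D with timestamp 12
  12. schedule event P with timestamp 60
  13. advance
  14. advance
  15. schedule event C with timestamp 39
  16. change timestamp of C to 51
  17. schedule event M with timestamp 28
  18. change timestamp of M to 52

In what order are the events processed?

add V (timestamp 46) → {V:46}
add H (timestamp 53) → {V:46, H:53}
add B (timestamp 29) → {B:29, V:46, H:53}
advance → B; now {V:46, H:53}
update H to timestamp 21 → {H:21, V:46}
update V to timestamp 38 → {H:21, V:38}
advance → H; now {V:38}
advance → V; now {}
add Z (timestamp 49) → {Z:49}
advance → Z; now {}
add D (timestamp 12) → {D:12}
add P (timestamp 60) → {D:12, P:60}
advance → D; now {P:60}
advance → P; now {}
add C (timestamp 39) → {C:39}
update C to timestamp 51 → {C:51}
add M (timestamp 28) → {M:28, C:51}
update M to timestamp 52 → {C:51, M:52}

B → H → V → Z → D → P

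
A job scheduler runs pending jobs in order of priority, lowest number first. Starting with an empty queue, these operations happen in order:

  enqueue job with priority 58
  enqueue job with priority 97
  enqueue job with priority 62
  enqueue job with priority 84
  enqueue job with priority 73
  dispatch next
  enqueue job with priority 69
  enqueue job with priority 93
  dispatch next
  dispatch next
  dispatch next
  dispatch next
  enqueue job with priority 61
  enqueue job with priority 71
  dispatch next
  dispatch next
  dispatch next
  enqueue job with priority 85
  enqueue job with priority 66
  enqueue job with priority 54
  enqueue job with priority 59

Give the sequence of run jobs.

insert 58 → {58}
insert 97 → {58, 97}
insert 62 → {58, 62, 97}
insert 84 → {58, 62, 84, 97}
insert 73 → {58, 62, 73, 84, 97}
dispatch next → 58; now {62, 73, 84, 97}
insert 69 → {62, 69, 73, 84, 97}
insert 93 → {62, 69, 73, 84, 93, 97}
dispatch next → 62; now {69, 73, 84, 93, 97}
dispatch next → 69; now {73, 84, 93, 97}
dispatch next → 73; now {84, 93, 97}
dispatch next → 84; now {93, 97}
insert 61 → {61, 93, 97}
insert 71 → {61, 71, 93, 97}
dispatch next → 61; now {71, 93, 97}
dispatch next → 71; now {93, 97}
dispatch next → 93; now {97}
insert 85 → {85, 97}
insert 66 → {66, 85, 97}
insert 54 → {54, 66, 85, 97}
insert 59 → {54, 59, 66, 85, 97}

58, 62, 69, 73, 84, 61, 71, 93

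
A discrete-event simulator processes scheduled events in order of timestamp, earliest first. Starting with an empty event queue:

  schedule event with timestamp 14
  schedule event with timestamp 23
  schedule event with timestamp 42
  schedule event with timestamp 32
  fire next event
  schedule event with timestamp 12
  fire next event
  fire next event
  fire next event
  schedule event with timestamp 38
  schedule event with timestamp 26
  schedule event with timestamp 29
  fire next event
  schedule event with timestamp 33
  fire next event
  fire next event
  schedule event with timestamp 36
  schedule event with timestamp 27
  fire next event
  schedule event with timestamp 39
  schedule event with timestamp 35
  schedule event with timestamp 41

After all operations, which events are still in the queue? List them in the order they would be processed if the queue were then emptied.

35 → 36 → 38 → 39 → 41 → 42

insert 14 → {14}
insert 23 → {14, 23}
insert 42 → {14, 23, 42}
insert 32 → {14, 23, 32, 42}
fire next event → 14; now {23, 32, 42}
insert 12 → {12, 23, 32, 42}
fire next event → 12; now {23, 32, 42}
fire next event → 23; now {32, 42}
fire next event → 32; now {42}
insert 38 → {38, 42}
insert 26 → {26, 38, 42}
insert 29 → {26, 29, 38, 42}
fire next event → 26; now {29, 38, 42}
insert 33 → {29, 33, 38, 42}
fire next event → 29; now {33, 38, 42}
fire next event → 33; now {38, 42}
insert 36 → {36, 38, 42}
insert 27 → {27, 36, 38, 42}
fire next event → 27; now {36, 38, 42}
insert 39 → {36, 38, 39, 42}
insert 35 → {35, 36, 38, 39, 42}
insert 41 → {35, 36, 38, 39, 41, 42}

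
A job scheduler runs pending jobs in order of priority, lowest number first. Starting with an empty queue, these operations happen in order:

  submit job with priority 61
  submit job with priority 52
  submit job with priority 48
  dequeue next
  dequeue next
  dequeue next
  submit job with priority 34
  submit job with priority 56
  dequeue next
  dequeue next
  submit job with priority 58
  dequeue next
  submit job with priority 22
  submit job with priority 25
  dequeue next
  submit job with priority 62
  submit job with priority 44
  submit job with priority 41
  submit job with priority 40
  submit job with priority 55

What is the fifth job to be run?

56

insert 61 → {61}
insert 52 → {52, 61}
insert 48 → {48, 52, 61}
dequeue next → 48; now {52, 61}
dequeue next → 52; now {61}
dequeue next → 61; now {}
insert 34 → {34}
insert 56 → {34, 56}
dequeue next → 34; now {56}
dequeue next → 56; now {}
insert 58 → {58}
dequeue next → 58; now {}
insert 22 → {22}
insert 25 → {22, 25}
dequeue next → 22; now {25}
insert 62 → {25, 62}
insert 44 → {25, 44, 62}
insert 41 → {25, 41, 44, 62}
insert 40 → {25, 40, 41, 44, 62}
insert 55 → {25, 40, 41, 44, 55, 62}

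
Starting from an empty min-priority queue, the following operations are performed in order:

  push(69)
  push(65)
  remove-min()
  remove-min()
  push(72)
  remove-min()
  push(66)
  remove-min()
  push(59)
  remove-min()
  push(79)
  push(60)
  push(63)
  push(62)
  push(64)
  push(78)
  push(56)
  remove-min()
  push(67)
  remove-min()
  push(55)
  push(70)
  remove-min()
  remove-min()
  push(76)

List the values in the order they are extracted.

insert 69 → {69}
insert 65 → {65, 69}
remove-min → 65; now {69}
remove-min → 69; now {}
insert 72 → {72}
remove-min → 72; now {}
insert 66 → {66}
remove-min → 66; now {}
insert 59 → {59}
remove-min → 59; now {}
insert 79 → {79}
insert 60 → {60, 79}
insert 63 → {60, 63, 79}
insert 62 → {60, 62, 63, 79}
insert 64 → {60, 62, 63, 64, 79}
insert 78 → {60, 62, 63, 64, 78, 79}
insert 56 → {56, 60, 62, 63, 64, 78, 79}
remove-min → 56; now {60, 62, 63, 64, 78, 79}
insert 67 → {60, 62, 63, 64, 67, 78, 79}
remove-min → 60; now {62, 63, 64, 67, 78, 79}
insert 55 → {55, 62, 63, 64, 67, 78, 79}
insert 70 → {55, 62, 63, 64, 67, 70, 78, 79}
remove-min → 55; now {62, 63, 64, 67, 70, 78, 79}
remove-min → 62; now {63, 64, 67, 70, 78, 79}
insert 76 → {63, 64, 67, 70, 76, 78, 79}

[65, 69, 72, 66, 59, 56, 60, 55, 62]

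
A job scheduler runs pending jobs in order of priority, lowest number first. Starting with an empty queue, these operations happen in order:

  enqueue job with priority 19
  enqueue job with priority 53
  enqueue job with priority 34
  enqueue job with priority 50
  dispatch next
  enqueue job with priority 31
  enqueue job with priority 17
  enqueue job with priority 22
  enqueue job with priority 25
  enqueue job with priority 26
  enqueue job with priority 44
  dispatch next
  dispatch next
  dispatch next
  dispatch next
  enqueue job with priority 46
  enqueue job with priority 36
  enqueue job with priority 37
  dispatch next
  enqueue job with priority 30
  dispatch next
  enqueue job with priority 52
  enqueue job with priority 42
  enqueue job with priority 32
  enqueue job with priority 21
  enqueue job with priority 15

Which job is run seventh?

insert 19 → {19}
insert 53 → {19, 53}
insert 34 → {19, 34, 53}
insert 50 → {19, 34, 50, 53}
dispatch next → 19; now {34, 50, 53}
insert 31 → {31, 34, 50, 53}
insert 17 → {17, 31, 34, 50, 53}
insert 22 → {17, 22, 31, 34, 50, 53}
insert 25 → {17, 22, 25, 31, 34, 50, 53}
insert 26 → {17, 22, 25, 26, 31, 34, 50, 53}
insert 44 → {17, 22, 25, 26, 31, 34, 44, 50, 53}
dispatch next → 17; now {22, 25, 26, 31, 34, 44, 50, 53}
dispatch next → 22; now {25, 26, 31, 34, 44, 50, 53}
dispatch next → 25; now {26, 31, 34, 44, 50, 53}
dispatch next → 26; now {31, 34, 44, 50, 53}
insert 46 → {31, 34, 44, 46, 50, 53}
insert 36 → {31, 34, 36, 44, 46, 50, 53}
insert 37 → {31, 34, 36, 37, 44, 46, 50, 53}
dispatch next → 31; now {34, 36, 37, 44, 46, 50, 53}
insert 30 → {30, 34, 36, 37, 44, 46, 50, 53}
dispatch next → 30; now {34, 36, 37, 44, 46, 50, 53}
insert 52 → {34, 36, 37, 44, 46, 50, 52, 53}
insert 42 → {34, 36, 37, 42, 44, 46, 50, 52, 53}
insert 32 → {32, 34, 36, 37, 42, 44, 46, 50, 52, 53}
insert 21 → {21, 32, 34, 36, 37, 42, 44, 46, 50, 52, 53}
insert 15 → {15, 21, 32, 34, 36, 37, 42, 44, 46, 50, 52, 53}

30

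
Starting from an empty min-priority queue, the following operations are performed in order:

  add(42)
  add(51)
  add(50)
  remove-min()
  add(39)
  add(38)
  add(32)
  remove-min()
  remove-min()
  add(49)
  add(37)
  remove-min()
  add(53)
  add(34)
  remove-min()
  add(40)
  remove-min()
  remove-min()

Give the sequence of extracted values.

[42, 32, 38, 37, 34, 39, 40]

insert 42 → {42}
insert 51 → {42, 51}
insert 50 → {42, 50, 51}
remove-min → 42; now {50, 51}
insert 39 → {39, 50, 51}
insert 38 → {38, 39, 50, 51}
insert 32 → {32, 38, 39, 50, 51}
remove-min → 32; now {38, 39, 50, 51}
remove-min → 38; now {39, 50, 51}
insert 49 → {39, 49, 50, 51}
insert 37 → {37, 39, 49, 50, 51}
remove-min → 37; now {39, 49, 50, 51}
insert 53 → {39, 49, 50, 51, 53}
insert 34 → {34, 39, 49, 50, 51, 53}
remove-min → 34; now {39, 49, 50, 51, 53}
insert 40 → {39, 40, 49, 50, 51, 53}
remove-min → 39; now {40, 49, 50, 51, 53}
remove-min → 40; now {49, 50, 51, 53}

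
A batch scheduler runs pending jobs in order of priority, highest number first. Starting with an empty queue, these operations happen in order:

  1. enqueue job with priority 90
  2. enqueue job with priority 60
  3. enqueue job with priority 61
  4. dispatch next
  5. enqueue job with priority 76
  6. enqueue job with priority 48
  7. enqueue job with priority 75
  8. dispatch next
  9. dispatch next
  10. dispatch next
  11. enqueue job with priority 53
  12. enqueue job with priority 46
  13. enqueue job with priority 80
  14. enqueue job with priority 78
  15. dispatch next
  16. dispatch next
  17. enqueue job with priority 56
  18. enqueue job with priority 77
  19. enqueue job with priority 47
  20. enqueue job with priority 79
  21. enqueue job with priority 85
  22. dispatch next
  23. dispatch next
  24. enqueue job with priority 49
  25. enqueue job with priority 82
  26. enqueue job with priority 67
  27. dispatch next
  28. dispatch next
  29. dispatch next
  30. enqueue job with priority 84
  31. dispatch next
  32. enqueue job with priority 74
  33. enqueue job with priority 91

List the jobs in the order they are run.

90, 76, 75, 61, 80, 78, 85, 79, 82, 77, 67, 84

insert 90 → {90}
insert 60 → {90, 60}
insert 61 → {90, 61, 60}
dispatch next → 90; now {61, 60}
insert 76 → {76, 61, 60}
insert 48 → {76, 61, 60, 48}
insert 75 → {76, 75, 61, 60, 48}
dispatch next → 76; now {75, 61, 60, 48}
dispatch next → 75; now {61, 60, 48}
dispatch next → 61; now {60, 48}
insert 53 → {60, 53, 48}
insert 46 → {60, 53, 48, 46}
insert 80 → {80, 60, 53, 48, 46}
insert 78 → {80, 78, 60, 53, 48, 46}
dispatch next → 80; now {78, 60, 53, 48, 46}
dispatch next → 78; now {60, 53, 48, 46}
insert 56 → {60, 56, 53, 48, 46}
insert 77 → {77, 60, 56, 53, 48, 46}
insert 47 → {77, 60, 56, 53, 48, 47, 46}
insert 79 → {79, 77, 60, 56, 53, 48, 47, 46}
insert 85 → {85, 79, 77, 60, 56, 53, 48, 47, 46}
dispatch next → 85; now {79, 77, 60, 56, 53, 48, 47, 46}
dispatch next → 79; now {77, 60, 56, 53, 48, 47, 46}
insert 49 → {77, 60, 56, 53, 49, 48, 47, 46}
insert 82 → {82, 77, 60, 56, 53, 49, 48, 47, 46}
insert 67 → {82, 77, 67, 60, 56, 53, 49, 48, 47, 46}
dispatch next → 82; now {77, 67, 60, 56, 53, 49, 48, 47, 46}
dispatch next → 77; now {67, 60, 56, 53, 49, 48, 47, 46}
dispatch next → 67; now {60, 56, 53, 49, 48, 47, 46}
insert 84 → {84, 60, 56, 53, 49, 48, 47, 46}
dispatch next → 84; now {60, 56, 53, 49, 48, 47, 46}
insert 74 → {74, 60, 56, 53, 49, 48, 47, 46}
insert 91 → {91, 74, 60, 56, 53, 49, 48, 47, 46}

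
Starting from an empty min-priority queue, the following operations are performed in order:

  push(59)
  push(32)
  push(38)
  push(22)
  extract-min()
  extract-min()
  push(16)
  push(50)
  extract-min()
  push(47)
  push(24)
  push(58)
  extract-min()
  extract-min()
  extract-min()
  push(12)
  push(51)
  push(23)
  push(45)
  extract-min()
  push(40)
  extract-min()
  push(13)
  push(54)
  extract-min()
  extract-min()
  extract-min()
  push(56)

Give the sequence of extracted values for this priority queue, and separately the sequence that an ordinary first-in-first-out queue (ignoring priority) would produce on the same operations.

insert 59 → {59}
insert 32 → {32, 59}
insert 38 → {32, 38, 59}
insert 22 → {22, 32, 38, 59}
extract-min → 22; now {32, 38, 59}
extract-min → 32; now {38, 59}
insert 16 → {16, 38, 59}
insert 50 → {16, 38, 50, 59}
extract-min → 16; now {38, 50, 59}
insert 47 → {38, 47, 50, 59}
insert 24 → {24, 38, 47, 50, 59}
insert 58 → {24, 38, 47, 50, 58, 59}
extract-min → 24; now {38, 47, 50, 58, 59}
extract-min → 38; now {47, 50, 58, 59}
extract-min → 47; now {50, 58, 59}
insert 12 → {12, 50, 58, 59}
insert 51 → {12, 50, 51, 58, 59}
insert 23 → {12, 23, 50, 51, 58, 59}
insert 45 → {12, 23, 45, 50, 51, 58, 59}
extract-min → 12; now {23, 45, 50, 51, 58, 59}
insert 40 → {23, 40, 45, 50, 51, 58, 59}
extract-min → 23; now {40, 45, 50, 51, 58, 59}
insert 13 → {13, 40, 45, 50, 51, 58, 59}
insert 54 → {13, 40, 45, 50, 51, 54, 58, 59}
extract-min → 13; now {40, 45, 50, 51, 54, 58, 59}
extract-min → 40; now {45, 50, 51, 54, 58, 59}
extract-min → 45; now {50, 51, 54, 58, 59}
insert 56 → {50, 51, 54, 56, 58, 59}

priority queue: 22 → 32 → 16 → 24 → 38 → 47 → 12 → 23 → 13 → 40 → 45; FIFO queue: 59 → 32 → 38 → 22 → 16 → 50 → 47 → 24 → 58 → 12 → 51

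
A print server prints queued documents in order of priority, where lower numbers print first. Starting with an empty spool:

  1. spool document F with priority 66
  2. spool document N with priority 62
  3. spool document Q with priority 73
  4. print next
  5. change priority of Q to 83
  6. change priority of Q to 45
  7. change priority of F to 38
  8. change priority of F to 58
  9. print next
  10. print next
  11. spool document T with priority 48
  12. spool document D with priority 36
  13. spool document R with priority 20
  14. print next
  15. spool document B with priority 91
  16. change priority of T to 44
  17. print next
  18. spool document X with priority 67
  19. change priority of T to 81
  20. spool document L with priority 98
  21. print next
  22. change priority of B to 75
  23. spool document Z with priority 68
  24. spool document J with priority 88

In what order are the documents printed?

N, Q, F, R, D, X

add F (priority 66) → {F:66}
add N (priority 62) → {N:62, F:66}
add Q (priority 73) → {N:62, F:66, Q:73}
print next → N; now {F:66, Q:73}
update Q to priority 83 → {F:66, Q:83}
update Q to priority 45 → {Q:45, F:66}
update F to priority 38 → {F:38, Q:45}
update F to priority 58 → {Q:45, F:58}
print next → Q; now {F:58}
print next → F; now {}
add T (priority 48) → {T:48}
add D (priority 36) → {D:36, T:48}
add R (priority 20) → {R:20, D:36, T:48}
print next → R; now {D:36, T:48}
add B (priority 91) → {D:36, T:48, B:91}
update T to priority 44 → {D:36, T:44, B:91}
print next → D; now {T:44, B:91}
add X (priority 67) → {T:44, X:67, B:91}
update T to priority 81 → {X:67, T:81, B:91}
add L (priority 98) → {X:67, T:81, B:91, L:98}
print next → X; now {T:81, B:91, L:98}
update B to priority 75 → {B:75, T:81, L:98}
add Z (priority 68) → {Z:68, B:75, T:81, L:98}
add J (priority 88) → {Z:68, B:75, T:81, J:88, L:98}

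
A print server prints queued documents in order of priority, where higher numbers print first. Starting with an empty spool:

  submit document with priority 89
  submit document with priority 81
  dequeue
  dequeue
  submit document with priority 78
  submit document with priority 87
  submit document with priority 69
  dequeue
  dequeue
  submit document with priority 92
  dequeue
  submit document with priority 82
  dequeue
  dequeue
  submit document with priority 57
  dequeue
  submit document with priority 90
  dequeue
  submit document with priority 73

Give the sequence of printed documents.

insert 89 → {89}
insert 81 → {89, 81}
dequeue → 89; now {81}
dequeue → 81; now {}
insert 78 → {78}
insert 87 → {87, 78}
insert 69 → {87, 78, 69}
dequeue → 87; now {78, 69}
dequeue → 78; now {69}
insert 92 → {92, 69}
dequeue → 92; now {69}
insert 82 → {82, 69}
dequeue → 82; now {69}
dequeue → 69; now {}
insert 57 → {57}
dequeue → 57; now {}
insert 90 → {90}
dequeue → 90; now {}
insert 73 → {73}

89, 81, 87, 78, 92, 82, 69, 57, 90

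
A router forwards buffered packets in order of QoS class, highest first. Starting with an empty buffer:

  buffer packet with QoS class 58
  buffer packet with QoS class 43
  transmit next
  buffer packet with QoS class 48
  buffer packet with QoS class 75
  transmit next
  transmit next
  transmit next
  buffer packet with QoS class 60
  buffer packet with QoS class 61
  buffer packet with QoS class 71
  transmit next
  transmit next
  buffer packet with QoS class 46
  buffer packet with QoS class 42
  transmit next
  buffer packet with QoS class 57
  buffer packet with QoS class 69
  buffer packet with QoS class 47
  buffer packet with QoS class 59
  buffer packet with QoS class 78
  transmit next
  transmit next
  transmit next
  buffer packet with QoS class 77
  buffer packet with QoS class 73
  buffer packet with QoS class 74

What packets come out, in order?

58, 75, 48, 43, 71, 61, 60, 78, 69, 59

insert 58 → {58}
insert 43 → {58, 43}
transmit next → 58; now {43}
insert 48 → {48, 43}
insert 75 → {75, 48, 43}
transmit next → 75; now {48, 43}
transmit next → 48; now {43}
transmit next → 43; now {}
insert 60 → {60}
insert 61 → {61, 60}
insert 71 → {71, 61, 60}
transmit next → 71; now {61, 60}
transmit next → 61; now {60}
insert 46 → {60, 46}
insert 42 → {60, 46, 42}
transmit next → 60; now {46, 42}
insert 57 → {57, 46, 42}
insert 69 → {69, 57, 46, 42}
insert 47 → {69, 57, 47, 46, 42}
insert 59 → {69, 59, 57, 47, 46, 42}
insert 78 → {78, 69, 59, 57, 47, 46, 42}
transmit next → 78; now {69, 59, 57, 47, 46, 42}
transmit next → 69; now {59, 57, 47, 46, 42}
transmit next → 59; now {57, 47, 46, 42}
insert 77 → {77, 57, 47, 46, 42}
insert 73 → {77, 73, 57, 47, 46, 42}
insert 74 → {77, 74, 73, 57, 47, 46, 42}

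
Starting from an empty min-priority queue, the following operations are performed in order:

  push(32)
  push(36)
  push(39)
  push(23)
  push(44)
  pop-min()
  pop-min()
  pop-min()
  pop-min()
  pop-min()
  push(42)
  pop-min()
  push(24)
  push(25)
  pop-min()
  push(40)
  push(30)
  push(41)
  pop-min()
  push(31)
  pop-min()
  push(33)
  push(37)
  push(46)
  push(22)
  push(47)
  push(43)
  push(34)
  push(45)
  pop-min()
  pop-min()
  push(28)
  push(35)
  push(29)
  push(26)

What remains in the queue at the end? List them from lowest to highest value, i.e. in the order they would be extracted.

26, 28, 29, 33, 34, 35, 37, 40, 41, 43, 45, 46, 47

insert 32 → {32}
insert 36 → {32, 36}
insert 39 → {32, 36, 39}
insert 23 → {23, 32, 36, 39}
insert 44 → {23, 32, 36, 39, 44}
pop-min → 23; now {32, 36, 39, 44}
pop-min → 32; now {36, 39, 44}
pop-min → 36; now {39, 44}
pop-min → 39; now {44}
pop-min → 44; now {}
insert 42 → {42}
pop-min → 42; now {}
insert 24 → {24}
insert 25 → {24, 25}
pop-min → 24; now {25}
insert 40 → {25, 40}
insert 30 → {25, 30, 40}
insert 41 → {25, 30, 40, 41}
pop-min → 25; now {30, 40, 41}
insert 31 → {30, 31, 40, 41}
pop-min → 30; now {31, 40, 41}
insert 33 → {31, 33, 40, 41}
insert 37 → {31, 33, 37, 40, 41}
insert 46 → {31, 33, 37, 40, 41, 46}
insert 22 → {22, 31, 33, 37, 40, 41, 46}
insert 47 → {22, 31, 33, 37, 40, 41, 46, 47}
insert 43 → {22, 31, 33, 37, 40, 41, 43, 46, 47}
insert 34 → {22, 31, 33, 34, 37, 40, 41, 43, 46, 47}
insert 45 → {22, 31, 33, 34, 37, 40, 41, 43, 45, 46, 47}
pop-min → 22; now {31, 33, 34, 37, 40, 41, 43, 45, 46, 47}
pop-min → 31; now {33, 34, 37, 40, 41, 43, 45, 46, 47}
insert 28 → {28, 33, 34, 37, 40, 41, 43, 45, 46, 47}
insert 35 → {28, 33, 34, 35, 37, 40, 41, 43, 45, 46, 47}
insert 29 → {28, 29, 33, 34, 35, 37, 40, 41, 43, 45, 46, 47}
insert 26 → {26, 28, 29, 33, 34, 35, 37, 40, 41, 43, 45, 46, 47}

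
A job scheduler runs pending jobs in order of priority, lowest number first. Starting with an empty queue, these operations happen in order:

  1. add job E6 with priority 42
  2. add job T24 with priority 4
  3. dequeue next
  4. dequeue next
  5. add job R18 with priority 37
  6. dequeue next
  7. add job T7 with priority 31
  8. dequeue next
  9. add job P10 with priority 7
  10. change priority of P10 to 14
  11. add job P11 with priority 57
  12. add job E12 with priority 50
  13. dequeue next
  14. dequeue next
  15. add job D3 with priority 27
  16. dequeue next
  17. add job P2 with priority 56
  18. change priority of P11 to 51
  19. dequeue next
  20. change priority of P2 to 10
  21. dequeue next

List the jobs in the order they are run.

add E6 (priority 42) → {E6:42}
add T24 (priority 4) → {T24:4, E6:42}
dequeue next → T24; now {E6:42}
dequeue next → E6; now {}
add R18 (priority 37) → {R18:37}
dequeue next → R18; now {}
add T7 (priority 31) → {T7:31}
dequeue next → T7; now {}
add P10 (priority 7) → {P10:7}
update P10 to priority 14 → {P10:14}
add P11 (priority 57) → {P10:14, P11:57}
add E12 (priority 50) → {P10:14, E12:50, P11:57}
dequeue next → P10; now {E12:50, P11:57}
dequeue next → E12; now {P11:57}
add D3 (priority 27) → {D3:27, P11:57}
dequeue next → D3; now {P11:57}
add P2 (priority 56) → {P2:56, P11:57}
update P11 to priority 51 → {P11:51, P2:56}
dequeue next → P11; now {P2:56}
update P2 to priority 10 → {P2:10}
dequeue next → P2; now {}

T24, E6, R18, T7, P10, E12, D3, P11, P2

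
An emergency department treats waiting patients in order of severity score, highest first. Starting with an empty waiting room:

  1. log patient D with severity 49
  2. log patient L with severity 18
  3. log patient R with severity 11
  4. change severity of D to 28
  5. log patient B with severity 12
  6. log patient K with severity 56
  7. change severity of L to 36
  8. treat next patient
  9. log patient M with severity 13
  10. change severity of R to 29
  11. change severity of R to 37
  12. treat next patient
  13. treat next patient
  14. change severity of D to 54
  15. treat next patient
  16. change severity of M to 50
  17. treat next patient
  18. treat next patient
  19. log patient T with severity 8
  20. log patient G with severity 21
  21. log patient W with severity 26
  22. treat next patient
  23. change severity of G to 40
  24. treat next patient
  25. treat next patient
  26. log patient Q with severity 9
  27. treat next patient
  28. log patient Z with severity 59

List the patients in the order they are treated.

[K, R, L, D, M, B, W, G, T, Q]

add D (severity 49) → {D:49}
add L (severity 18) → {D:49, L:18}
add R (severity 11) → {D:49, L:18, R:11}
update D to severity 28 → {D:28, L:18, R:11}
add B (severity 12) → {D:28, L:18, B:12, R:11}
add K (severity 56) → {K:56, D:28, L:18, B:12, R:11}
update L to severity 36 → {K:56, L:36, D:28, B:12, R:11}
treat next patient → K; now {L:36, D:28, B:12, R:11}
add M (severity 13) → {L:36, D:28, M:13, B:12, R:11}
update R to severity 29 → {L:36, R:29, D:28, M:13, B:12}
update R to severity 37 → {R:37, L:36, D:28, M:13, B:12}
treat next patient → R; now {L:36, D:28, M:13, B:12}
treat next patient → L; now {D:28, M:13, B:12}
update D to severity 54 → {D:54, M:13, B:12}
treat next patient → D; now {M:13, B:12}
update M to severity 50 → {M:50, B:12}
treat next patient → M; now {B:12}
treat next patient → B; now {}
add T (severity 8) → {T:8}
add G (severity 21) → {G:21, T:8}
add W (severity 26) → {W:26, G:21, T:8}
treat next patient → W; now {G:21, T:8}
update G to severity 40 → {G:40, T:8}
treat next patient → G; now {T:8}
treat next patient → T; now {}
add Q (severity 9) → {Q:9}
treat next patient → Q; now {}
add Z (severity 59) → {Z:59}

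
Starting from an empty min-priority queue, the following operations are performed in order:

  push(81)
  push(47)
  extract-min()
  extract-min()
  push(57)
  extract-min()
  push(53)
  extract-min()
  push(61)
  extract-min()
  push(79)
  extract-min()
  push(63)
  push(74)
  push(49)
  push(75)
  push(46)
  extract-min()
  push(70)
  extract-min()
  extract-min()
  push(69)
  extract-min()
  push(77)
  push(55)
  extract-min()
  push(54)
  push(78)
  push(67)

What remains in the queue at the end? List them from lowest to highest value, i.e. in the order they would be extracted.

insert 81 → {81}
insert 47 → {47, 81}
extract-min → 47; now {81}
extract-min → 81; now {}
insert 57 → {57}
extract-min → 57; now {}
insert 53 → {53}
extract-min → 53; now {}
insert 61 → {61}
extract-min → 61; now {}
insert 79 → {79}
extract-min → 79; now {}
insert 63 → {63}
insert 74 → {63, 74}
insert 49 → {49, 63, 74}
insert 75 → {49, 63, 74, 75}
insert 46 → {46, 49, 63, 74, 75}
extract-min → 46; now {49, 63, 74, 75}
insert 70 → {49, 63, 70, 74, 75}
extract-min → 49; now {63, 70, 74, 75}
extract-min → 63; now {70, 74, 75}
insert 69 → {69, 70, 74, 75}
extract-min → 69; now {70, 74, 75}
insert 77 → {70, 74, 75, 77}
insert 55 → {55, 70, 74, 75, 77}
extract-min → 55; now {70, 74, 75, 77}
insert 54 → {54, 70, 74, 75, 77}
insert 78 → {54, 70, 74, 75, 77, 78}
insert 67 → {54, 67, 70, 74, 75, 77, 78}

[54, 67, 70, 74, 75, 77, 78]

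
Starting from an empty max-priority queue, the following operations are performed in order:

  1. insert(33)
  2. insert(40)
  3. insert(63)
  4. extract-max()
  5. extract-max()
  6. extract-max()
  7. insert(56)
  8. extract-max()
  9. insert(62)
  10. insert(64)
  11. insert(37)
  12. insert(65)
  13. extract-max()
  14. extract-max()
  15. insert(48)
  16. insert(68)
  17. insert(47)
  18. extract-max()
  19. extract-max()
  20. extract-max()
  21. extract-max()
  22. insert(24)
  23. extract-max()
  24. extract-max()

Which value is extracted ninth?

48

insert 33 → {33}
insert 40 → {40, 33}
insert 63 → {63, 40, 33}
extract-max → 63; now {40, 33}
extract-max → 40; now {33}
extract-max → 33; now {}
insert 56 → {56}
extract-max → 56; now {}
insert 62 → {62}
insert 64 → {64, 62}
insert 37 → {64, 62, 37}
insert 65 → {65, 64, 62, 37}
extract-max → 65; now {64, 62, 37}
extract-max → 64; now {62, 37}
insert 48 → {62, 48, 37}
insert 68 → {68, 62, 48, 37}
insert 47 → {68, 62, 48, 47, 37}
extract-max → 68; now {62, 48, 47, 37}
extract-max → 62; now {48, 47, 37}
extract-max → 48; now {47, 37}
extract-max → 47; now {37}
insert 24 → {37, 24}
extract-max → 37; now {24}
extract-max → 24; now {}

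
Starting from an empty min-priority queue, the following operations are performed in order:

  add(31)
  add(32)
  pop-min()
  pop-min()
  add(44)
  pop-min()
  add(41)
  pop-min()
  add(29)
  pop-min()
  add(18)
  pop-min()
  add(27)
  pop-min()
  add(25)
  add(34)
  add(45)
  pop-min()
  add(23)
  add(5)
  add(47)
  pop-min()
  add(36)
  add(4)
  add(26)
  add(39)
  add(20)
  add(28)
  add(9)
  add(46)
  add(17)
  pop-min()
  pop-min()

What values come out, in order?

[31, 32, 44, 41, 29, 18, 27, 25, 5, 4, 9]

insert 31 → {31}
insert 32 → {31, 32}
pop-min → 31; now {32}
pop-min → 32; now {}
insert 44 → {44}
pop-min → 44; now {}
insert 41 → {41}
pop-min → 41; now {}
insert 29 → {29}
pop-min → 29; now {}
insert 18 → {18}
pop-min → 18; now {}
insert 27 → {27}
pop-min → 27; now {}
insert 25 → {25}
insert 34 → {25, 34}
insert 45 → {25, 34, 45}
pop-min → 25; now {34, 45}
insert 23 → {23, 34, 45}
insert 5 → {5, 23, 34, 45}
insert 47 → {5, 23, 34, 45, 47}
pop-min → 5; now {23, 34, 45, 47}
insert 36 → {23, 34, 36, 45, 47}
insert 4 → {4, 23, 34, 36, 45, 47}
insert 26 → {4, 23, 26, 34, 36, 45, 47}
insert 39 → {4, 23, 26, 34, 36, 39, 45, 47}
insert 20 → {4, 20, 23, 26, 34, 36, 39, 45, 47}
insert 28 → {4, 20, 23, 26, 28, 34, 36, 39, 45, 47}
insert 9 → {4, 9, 20, 23, 26, 28, 34, 36, 39, 45, 47}
insert 46 → {4, 9, 20, 23, 26, 28, 34, 36, 39, 45, 46, 47}
insert 17 → {4, 9, 17, 20, 23, 26, 28, 34, 36, 39, 45, 46, 47}
pop-min → 4; now {9, 17, 20, 23, 26, 28, 34, 36, 39, 45, 46, 47}
pop-min → 9; now {17, 20, 23, 26, 28, 34, 36, 39, 45, 46, 47}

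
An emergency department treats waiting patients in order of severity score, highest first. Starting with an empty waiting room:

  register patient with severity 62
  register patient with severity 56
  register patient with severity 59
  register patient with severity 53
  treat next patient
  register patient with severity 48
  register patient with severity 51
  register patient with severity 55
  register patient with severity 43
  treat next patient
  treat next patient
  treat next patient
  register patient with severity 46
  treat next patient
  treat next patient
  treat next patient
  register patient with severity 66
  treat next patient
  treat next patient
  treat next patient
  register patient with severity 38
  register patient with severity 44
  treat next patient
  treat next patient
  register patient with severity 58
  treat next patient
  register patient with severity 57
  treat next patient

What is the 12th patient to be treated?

insert 62 → {62}
insert 56 → {62, 56}
insert 59 → {62, 59, 56}
insert 53 → {62, 59, 56, 53}
treat next patient → 62; now {59, 56, 53}
insert 48 → {59, 56, 53, 48}
insert 51 → {59, 56, 53, 51, 48}
insert 55 → {59, 56, 55, 53, 51, 48}
insert 43 → {59, 56, 55, 53, 51, 48, 43}
treat next patient → 59; now {56, 55, 53, 51, 48, 43}
treat next patient → 56; now {55, 53, 51, 48, 43}
treat next patient → 55; now {53, 51, 48, 43}
insert 46 → {53, 51, 48, 46, 43}
treat next patient → 53; now {51, 48, 46, 43}
treat next patient → 51; now {48, 46, 43}
treat next patient → 48; now {46, 43}
insert 66 → {66, 46, 43}
treat next patient → 66; now {46, 43}
treat next patient → 46; now {43}
treat next patient → 43; now {}
insert 38 → {38}
insert 44 → {44, 38}
treat next patient → 44; now {38}
treat next patient → 38; now {}
insert 58 → {58}
treat next patient → 58; now {}
insert 57 → {57}
treat next patient → 57; now {}

38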